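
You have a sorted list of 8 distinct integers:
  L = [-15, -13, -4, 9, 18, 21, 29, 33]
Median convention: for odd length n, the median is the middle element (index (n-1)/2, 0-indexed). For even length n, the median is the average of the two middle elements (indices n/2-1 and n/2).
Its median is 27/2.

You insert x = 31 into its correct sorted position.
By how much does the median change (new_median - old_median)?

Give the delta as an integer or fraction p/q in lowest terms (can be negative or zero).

Answer: 9/2

Derivation:
Old median = 27/2
After inserting x = 31: new sorted = [-15, -13, -4, 9, 18, 21, 29, 31, 33]
New median = 18
Delta = 18 - 27/2 = 9/2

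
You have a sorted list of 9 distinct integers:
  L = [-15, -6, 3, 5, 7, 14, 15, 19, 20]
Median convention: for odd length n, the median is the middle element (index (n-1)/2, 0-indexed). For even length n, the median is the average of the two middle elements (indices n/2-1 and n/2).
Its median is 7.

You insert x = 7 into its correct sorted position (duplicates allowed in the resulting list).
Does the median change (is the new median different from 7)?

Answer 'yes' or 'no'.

Answer: no

Derivation:
Old median = 7
Insert x = 7
New median = 7
Changed? no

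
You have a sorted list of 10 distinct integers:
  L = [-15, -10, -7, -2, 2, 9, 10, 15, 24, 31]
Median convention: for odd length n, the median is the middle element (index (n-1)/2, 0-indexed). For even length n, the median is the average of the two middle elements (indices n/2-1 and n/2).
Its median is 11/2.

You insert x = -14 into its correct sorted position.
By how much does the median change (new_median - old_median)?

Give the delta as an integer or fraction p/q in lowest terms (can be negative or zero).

Old median = 11/2
After inserting x = -14: new sorted = [-15, -14, -10, -7, -2, 2, 9, 10, 15, 24, 31]
New median = 2
Delta = 2 - 11/2 = -7/2

Answer: -7/2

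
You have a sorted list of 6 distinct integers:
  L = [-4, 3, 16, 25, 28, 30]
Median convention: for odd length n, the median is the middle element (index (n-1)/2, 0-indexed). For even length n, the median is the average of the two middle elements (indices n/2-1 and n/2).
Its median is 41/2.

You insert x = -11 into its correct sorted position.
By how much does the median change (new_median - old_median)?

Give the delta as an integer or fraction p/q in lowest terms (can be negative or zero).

Answer: -9/2

Derivation:
Old median = 41/2
After inserting x = -11: new sorted = [-11, -4, 3, 16, 25, 28, 30]
New median = 16
Delta = 16 - 41/2 = -9/2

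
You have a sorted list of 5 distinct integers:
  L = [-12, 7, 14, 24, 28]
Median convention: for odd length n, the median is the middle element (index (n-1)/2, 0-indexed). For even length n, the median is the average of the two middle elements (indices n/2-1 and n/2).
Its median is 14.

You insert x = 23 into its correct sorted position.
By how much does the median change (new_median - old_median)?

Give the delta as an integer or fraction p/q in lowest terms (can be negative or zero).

Answer: 9/2

Derivation:
Old median = 14
After inserting x = 23: new sorted = [-12, 7, 14, 23, 24, 28]
New median = 37/2
Delta = 37/2 - 14 = 9/2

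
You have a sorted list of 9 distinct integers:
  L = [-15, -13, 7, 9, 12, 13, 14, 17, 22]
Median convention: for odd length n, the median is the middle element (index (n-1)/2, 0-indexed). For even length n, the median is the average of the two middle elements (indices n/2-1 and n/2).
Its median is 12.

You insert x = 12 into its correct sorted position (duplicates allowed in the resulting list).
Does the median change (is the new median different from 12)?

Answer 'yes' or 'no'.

Answer: no

Derivation:
Old median = 12
Insert x = 12
New median = 12
Changed? no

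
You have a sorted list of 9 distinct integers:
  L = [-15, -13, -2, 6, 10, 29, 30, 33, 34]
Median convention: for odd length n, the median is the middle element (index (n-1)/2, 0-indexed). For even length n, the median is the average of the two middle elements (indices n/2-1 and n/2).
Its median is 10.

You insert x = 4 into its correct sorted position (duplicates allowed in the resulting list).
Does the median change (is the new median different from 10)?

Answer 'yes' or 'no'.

Answer: yes

Derivation:
Old median = 10
Insert x = 4
New median = 8
Changed? yes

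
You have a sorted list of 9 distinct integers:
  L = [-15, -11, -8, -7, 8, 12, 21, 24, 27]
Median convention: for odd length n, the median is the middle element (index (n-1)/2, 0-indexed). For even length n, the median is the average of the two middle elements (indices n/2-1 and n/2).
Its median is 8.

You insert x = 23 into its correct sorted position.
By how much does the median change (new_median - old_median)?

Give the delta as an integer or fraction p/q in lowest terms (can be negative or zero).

Answer: 2

Derivation:
Old median = 8
After inserting x = 23: new sorted = [-15, -11, -8, -7, 8, 12, 21, 23, 24, 27]
New median = 10
Delta = 10 - 8 = 2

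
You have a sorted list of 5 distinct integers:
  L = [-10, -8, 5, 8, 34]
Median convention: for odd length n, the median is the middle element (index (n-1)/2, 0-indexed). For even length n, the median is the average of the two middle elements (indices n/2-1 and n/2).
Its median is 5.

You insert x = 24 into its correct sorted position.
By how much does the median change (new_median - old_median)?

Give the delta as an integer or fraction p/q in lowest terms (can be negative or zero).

Old median = 5
After inserting x = 24: new sorted = [-10, -8, 5, 8, 24, 34]
New median = 13/2
Delta = 13/2 - 5 = 3/2

Answer: 3/2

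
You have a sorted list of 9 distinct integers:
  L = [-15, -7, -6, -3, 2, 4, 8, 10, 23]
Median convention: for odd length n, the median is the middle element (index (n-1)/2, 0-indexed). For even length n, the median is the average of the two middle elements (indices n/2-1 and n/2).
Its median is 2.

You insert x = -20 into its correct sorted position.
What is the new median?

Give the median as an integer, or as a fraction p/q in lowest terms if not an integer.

Answer: -1/2

Derivation:
Old list (sorted, length 9): [-15, -7, -6, -3, 2, 4, 8, 10, 23]
Old median = 2
Insert x = -20
Old length odd (9). Middle was index 4 = 2.
New length even (10). New median = avg of two middle elements.
x = -20: 0 elements are < x, 9 elements are > x.
New sorted list: [-20, -15, -7, -6, -3, 2, 4, 8, 10, 23]
New median = -1/2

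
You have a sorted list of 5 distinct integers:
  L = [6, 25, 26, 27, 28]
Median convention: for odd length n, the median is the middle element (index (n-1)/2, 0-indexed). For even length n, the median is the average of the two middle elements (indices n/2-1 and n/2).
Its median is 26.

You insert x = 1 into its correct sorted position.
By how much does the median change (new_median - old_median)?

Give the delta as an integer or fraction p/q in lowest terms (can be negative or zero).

Answer: -1/2

Derivation:
Old median = 26
After inserting x = 1: new sorted = [1, 6, 25, 26, 27, 28]
New median = 51/2
Delta = 51/2 - 26 = -1/2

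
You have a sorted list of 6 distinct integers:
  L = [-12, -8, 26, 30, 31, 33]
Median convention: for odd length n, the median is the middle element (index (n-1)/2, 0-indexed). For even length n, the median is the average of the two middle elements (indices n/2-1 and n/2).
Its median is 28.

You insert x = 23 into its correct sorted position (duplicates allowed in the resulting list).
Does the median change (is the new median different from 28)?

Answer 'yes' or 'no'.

Answer: yes

Derivation:
Old median = 28
Insert x = 23
New median = 26
Changed? yes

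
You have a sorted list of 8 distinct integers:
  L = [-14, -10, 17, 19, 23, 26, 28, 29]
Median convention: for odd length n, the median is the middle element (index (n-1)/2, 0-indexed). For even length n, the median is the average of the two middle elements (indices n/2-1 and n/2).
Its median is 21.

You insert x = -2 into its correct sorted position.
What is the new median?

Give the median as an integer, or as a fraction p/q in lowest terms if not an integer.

Old list (sorted, length 8): [-14, -10, 17, 19, 23, 26, 28, 29]
Old median = 21
Insert x = -2
Old length even (8). Middle pair: indices 3,4 = 19,23.
New length odd (9). New median = single middle element.
x = -2: 2 elements are < x, 6 elements are > x.
New sorted list: [-14, -10, -2, 17, 19, 23, 26, 28, 29]
New median = 19

Answer: 19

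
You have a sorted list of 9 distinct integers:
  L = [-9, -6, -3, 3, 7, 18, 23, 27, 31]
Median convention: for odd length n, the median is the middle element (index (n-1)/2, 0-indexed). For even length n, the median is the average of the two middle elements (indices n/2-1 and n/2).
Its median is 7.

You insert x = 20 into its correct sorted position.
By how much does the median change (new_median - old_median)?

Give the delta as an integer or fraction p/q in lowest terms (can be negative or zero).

Old median = 7
After inserting x = 20: new sorted = [-9, -6, -3, 3, 7, 18, 20, 23, 27, 31]
New median = 25/2
Delta = 25/2 - 7 = 11/2

Answer: 11/2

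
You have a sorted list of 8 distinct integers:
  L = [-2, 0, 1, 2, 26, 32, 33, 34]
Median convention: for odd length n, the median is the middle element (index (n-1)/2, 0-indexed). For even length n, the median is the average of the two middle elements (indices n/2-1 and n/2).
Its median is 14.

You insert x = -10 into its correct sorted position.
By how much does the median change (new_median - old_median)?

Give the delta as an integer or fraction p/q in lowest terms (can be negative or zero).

Old median = 14
After inserting x = -10: new sorted = [-10, -2, 0, 1, 2, 26, 32, 33, 34]
New median = 2
Delta = 2 - 14 = -12

Answer: -12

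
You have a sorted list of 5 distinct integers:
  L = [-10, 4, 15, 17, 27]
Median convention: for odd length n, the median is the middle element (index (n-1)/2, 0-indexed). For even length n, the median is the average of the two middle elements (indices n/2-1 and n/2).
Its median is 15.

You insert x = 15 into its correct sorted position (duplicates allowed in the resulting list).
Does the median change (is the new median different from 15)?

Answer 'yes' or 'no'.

Answer: no

Derivation:
Old median = 15
Insert x = 15
New median = 15
Changed? no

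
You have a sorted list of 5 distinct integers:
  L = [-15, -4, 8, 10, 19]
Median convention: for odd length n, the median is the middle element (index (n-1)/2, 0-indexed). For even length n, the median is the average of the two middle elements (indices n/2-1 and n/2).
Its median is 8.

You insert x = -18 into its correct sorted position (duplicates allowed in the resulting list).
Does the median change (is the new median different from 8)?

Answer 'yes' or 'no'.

Answer: yes

Derivation:
Old median = 8
Insert x = -18
New median = 2
Changed? yes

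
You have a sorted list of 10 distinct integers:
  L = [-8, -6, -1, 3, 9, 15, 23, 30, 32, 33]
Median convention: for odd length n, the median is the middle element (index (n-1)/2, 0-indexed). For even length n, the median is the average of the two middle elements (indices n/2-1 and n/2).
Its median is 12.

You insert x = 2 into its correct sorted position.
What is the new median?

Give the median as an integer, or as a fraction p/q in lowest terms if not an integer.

Old list (sorted, length 10): [-8, -6, -1, 3, 9, 15, 23, 30, 32, 33]
Old median = 12
Insert x = 2
Old length even (10). Middle pair: indices 4,5 = 9,15.
New length odd (11). New median = single middle element.
x = 2: 3 elements are < x, 7 elements are > x.
New sorted list: [-8, -6, -1, 2, 3, 9, 15, 23, 30, 32, 33]
New median = 9

Answer: 9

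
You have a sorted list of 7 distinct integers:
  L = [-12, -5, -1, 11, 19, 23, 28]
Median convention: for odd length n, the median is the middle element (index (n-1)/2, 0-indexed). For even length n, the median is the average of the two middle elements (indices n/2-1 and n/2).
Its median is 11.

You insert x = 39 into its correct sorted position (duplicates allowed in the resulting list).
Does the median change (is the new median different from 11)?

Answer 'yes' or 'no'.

Answer: yes

Derivation:
Old median = 11
Insert x = 39
New median = 15
Changed? yes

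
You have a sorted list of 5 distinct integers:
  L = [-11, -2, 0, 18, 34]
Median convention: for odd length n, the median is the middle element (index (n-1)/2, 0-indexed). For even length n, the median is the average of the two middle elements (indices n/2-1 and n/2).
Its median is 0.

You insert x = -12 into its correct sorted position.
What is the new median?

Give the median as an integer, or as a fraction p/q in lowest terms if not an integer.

Answer: -1

Derivation:
Old list (sorted, length 5): [-11, -2, 0, 18, 34]
Old median = 0
Insert x = -12
Old length odd (5). Middle was index 2 = 0.
New length even (6). New median = avg of two middle elements.
x = -12: 0 elements are < x, 5 elements are > x.
New sorted list: [-12, -11, -2, 0, 18, 34]
New median = -1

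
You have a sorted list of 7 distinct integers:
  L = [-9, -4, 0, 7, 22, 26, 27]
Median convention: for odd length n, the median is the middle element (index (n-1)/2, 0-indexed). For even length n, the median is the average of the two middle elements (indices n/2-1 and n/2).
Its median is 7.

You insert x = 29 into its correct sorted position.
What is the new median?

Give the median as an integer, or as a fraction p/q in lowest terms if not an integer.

Old list (sorted, length 7): [-9, -4, 0, 7, 22, 26, 27]
Old median = 7
Insert x = 29
Old length odd (7). Middle was index 3 = 7.
New length even (8). New median = avg of two middle elements.
x = 29: 7 elements are < x, 0 elements are > x.
New sorted list: [-9, -4, 0, 7, 22, 26, 27, 29]
New median = 29/2

Answer: 29/2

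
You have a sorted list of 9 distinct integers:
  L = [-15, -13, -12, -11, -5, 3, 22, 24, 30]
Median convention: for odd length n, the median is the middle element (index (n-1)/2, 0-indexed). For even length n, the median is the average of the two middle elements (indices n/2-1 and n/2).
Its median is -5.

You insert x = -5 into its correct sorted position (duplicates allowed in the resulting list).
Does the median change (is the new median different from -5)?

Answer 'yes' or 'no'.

Answer: no

Derivation:
Old median = -5
Insert x = -5
New median = -5
Changed? no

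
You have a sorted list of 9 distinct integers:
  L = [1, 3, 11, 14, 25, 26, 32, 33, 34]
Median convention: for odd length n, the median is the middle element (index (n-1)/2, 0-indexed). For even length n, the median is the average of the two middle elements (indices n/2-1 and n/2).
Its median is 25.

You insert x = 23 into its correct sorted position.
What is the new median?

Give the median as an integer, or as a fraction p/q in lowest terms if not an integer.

Answer: 24

Derivation:
Old list (sorted, length 9): [1, 3, 11, 14, 25, 26, 32, 33, 34]
Old median = 25
Insert x = 23
Old length odd (9). Middle was index 4 = 25.
New length even (10). New median = avg of two middle elements.
x = 23: 4 elements are < x, 5 elements are > x.
New sorted list: [1, 3, 11, 14, 23, 25, 26, 32, 33, 34]
New median = 24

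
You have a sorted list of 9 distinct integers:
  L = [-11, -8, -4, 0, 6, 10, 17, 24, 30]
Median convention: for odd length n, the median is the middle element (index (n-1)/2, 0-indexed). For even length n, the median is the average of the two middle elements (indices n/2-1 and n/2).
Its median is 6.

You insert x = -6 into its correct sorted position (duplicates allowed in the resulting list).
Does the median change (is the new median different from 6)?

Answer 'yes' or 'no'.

Answer: yes

Derivation:
Old median = 6
Insert x = -6
New median = 3
Changed? yes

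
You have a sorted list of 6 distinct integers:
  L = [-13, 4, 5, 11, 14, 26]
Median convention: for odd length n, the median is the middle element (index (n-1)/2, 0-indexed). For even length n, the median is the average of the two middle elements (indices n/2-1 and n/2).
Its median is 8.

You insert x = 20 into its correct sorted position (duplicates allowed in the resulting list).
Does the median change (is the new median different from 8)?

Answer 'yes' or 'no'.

Old median = 8
Insert x = 20
New median = 11
Changed? yes

Answer: yes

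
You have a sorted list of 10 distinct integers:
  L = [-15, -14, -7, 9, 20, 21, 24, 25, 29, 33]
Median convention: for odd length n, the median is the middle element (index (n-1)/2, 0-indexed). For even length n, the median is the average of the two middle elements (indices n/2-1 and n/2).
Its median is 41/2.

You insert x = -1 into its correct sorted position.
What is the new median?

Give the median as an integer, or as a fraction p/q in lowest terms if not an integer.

Answer: 20

Derivation:
Old list (sorted, length 10): [-15, -14, -7, 9, 20, 21, 24, 25, 29, 33]
Old median = 41/2
Insert x = -1
Old length even (10). Middle pair: indices 4,5 = 20,21.
New length odd (11). New median = single middle element.
x = -1: 3 elements are < x, 7 elements are > x.
New sorted list: [-15, -14, -7, -1, 9, 20, 21, 24, 25, 29, 33]
New median = 20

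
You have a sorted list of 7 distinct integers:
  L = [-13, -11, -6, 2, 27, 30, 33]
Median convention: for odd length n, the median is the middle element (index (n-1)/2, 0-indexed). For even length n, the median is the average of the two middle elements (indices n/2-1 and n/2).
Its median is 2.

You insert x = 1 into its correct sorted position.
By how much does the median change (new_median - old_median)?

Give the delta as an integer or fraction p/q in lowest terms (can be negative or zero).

Answer: -1/2

Derivation:
Old median = 2
After inserting x = 1: new sorted = [-13, -11, -6, 1, 2, 27, 30, 33]
New median = 3/2
Delta = 3/2 - 2 = -1/2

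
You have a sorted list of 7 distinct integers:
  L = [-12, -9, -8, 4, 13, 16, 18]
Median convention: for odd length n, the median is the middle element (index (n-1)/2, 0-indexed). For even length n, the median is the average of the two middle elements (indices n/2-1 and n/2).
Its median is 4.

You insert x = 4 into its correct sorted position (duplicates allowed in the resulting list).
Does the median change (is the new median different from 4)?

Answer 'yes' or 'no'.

Answer: no

Derivation:
Old median = 4
Insert x = 4
New median = 4
Changed? no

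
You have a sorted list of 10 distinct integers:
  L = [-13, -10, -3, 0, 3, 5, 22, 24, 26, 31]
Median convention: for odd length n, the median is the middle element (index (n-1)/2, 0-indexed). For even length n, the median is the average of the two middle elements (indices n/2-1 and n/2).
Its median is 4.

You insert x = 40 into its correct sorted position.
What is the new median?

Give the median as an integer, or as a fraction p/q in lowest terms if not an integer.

Answer: 5

Derivation:
Old list (sorted, length 10): [-13, -10, -3, 0, 3, 5, 22, 24, 26, 31]
Old median = 4
Insert x = 40
Old length even (10). Middle pair: indices 4,5 = 3,5.
New length odd (11). New median = single middle element.
x = 40: 10 elements are < x, 0 elements are > x.
New sorted list: [-13, -10, -3, 0, 3, 5, 22, 24, 26, 31, 40]
New median = 5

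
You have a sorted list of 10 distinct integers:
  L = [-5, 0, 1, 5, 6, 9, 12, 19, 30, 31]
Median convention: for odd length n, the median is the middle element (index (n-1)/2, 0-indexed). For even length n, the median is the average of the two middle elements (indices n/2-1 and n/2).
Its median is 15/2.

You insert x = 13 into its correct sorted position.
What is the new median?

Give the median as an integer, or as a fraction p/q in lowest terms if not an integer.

Answer: 9

Derivation:
Old list (sorted, length 10): [-5, 0, 1, 5, 6, 9, 12, 19, 30, 31]
Old median = 15/2
Insert x = 13
Old length even (10). Middle pair: indices 4,5 = 6,9.
New length odd (11). New median = single middle element.
x = 13: 7 elements are < x, 3 elements are > x.
New sorted list: [-5, 0, 1, 5, 6, 9, 12, 13, 19, 30, 31]
New median = 9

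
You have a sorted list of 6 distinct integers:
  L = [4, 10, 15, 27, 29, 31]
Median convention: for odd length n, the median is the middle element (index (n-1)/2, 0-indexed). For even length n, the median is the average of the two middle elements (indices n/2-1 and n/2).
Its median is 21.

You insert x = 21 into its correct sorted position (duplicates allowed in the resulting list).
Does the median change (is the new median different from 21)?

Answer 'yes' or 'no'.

Old median = 21
Insert x = 21
New median = 21
Changed? no

Answer: no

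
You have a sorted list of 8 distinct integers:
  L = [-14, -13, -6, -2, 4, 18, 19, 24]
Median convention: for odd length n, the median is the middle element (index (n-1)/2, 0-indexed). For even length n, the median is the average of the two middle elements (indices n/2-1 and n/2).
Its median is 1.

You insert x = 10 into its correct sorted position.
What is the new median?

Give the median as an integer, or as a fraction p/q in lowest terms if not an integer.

Answer: 4

Derivation:
Old list (sorted, length 8): [-14, -13, -6, -2, 4, 18, 19, 24]
Old median = 1
Insert x = 10
Old length even (8). Middle pair: indices 3,4 = -2,4.
New length odd (9). New median = single middle element.
x = 10: 5 elements are < x, 3 elements are > x.
New sorted list: [-14, -13, -6, -2, 4, 10, 18, 19, 24]
New median = 4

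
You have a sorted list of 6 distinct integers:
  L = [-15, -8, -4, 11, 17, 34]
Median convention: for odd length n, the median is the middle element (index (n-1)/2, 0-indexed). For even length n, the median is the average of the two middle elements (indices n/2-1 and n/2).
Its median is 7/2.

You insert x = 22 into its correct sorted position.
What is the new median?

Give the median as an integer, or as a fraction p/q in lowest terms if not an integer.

Answer: 11

Derivation:
Old list (sorted, length 6): [-15, -8, -4, 11, 17, 34]
Old median = 7/2
Insert x = 22
Old length even (6). Middle pair: indices 2,3 = -4,11.
New length odd (7). New median = single middle element.
x = 22: 5 elements are < x, 1 elements are > x.
New sorted list: [-15, -8, -4, 11, 17, 22, 34]
New median = 11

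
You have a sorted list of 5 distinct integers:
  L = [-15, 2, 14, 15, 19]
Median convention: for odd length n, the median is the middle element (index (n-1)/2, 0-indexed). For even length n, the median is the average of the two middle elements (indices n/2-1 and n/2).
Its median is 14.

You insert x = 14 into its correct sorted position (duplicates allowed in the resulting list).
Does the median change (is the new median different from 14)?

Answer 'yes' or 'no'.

Old median = 14
Insert x = 14
New median = 14
Changed? no

Answer: no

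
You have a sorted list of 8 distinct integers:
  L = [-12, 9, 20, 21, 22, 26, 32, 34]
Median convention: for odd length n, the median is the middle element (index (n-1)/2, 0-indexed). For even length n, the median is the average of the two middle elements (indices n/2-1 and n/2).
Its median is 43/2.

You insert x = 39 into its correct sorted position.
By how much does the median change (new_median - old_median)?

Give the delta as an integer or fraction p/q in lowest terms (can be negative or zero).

Old median = 43/2
After inserting x = 39: new sorted = [-12, 9, 20, 21, 22, 26, 32, 34, 39]
New median = 22
Delta = 22 - 43/2 = 1/2

Answer: 1/2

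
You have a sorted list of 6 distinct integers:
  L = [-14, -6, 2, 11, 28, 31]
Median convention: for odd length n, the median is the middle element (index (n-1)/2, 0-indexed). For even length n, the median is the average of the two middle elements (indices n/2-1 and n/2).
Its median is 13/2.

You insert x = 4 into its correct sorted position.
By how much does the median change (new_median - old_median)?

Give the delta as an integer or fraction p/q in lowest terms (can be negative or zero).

Answer: -5/2

Derivation:
Old median = 13/2
After inserting x = 4: new sorted = [-14, -6, 2, 4, 11, 28, 31]
New median = 4
Delta = 4 - 13/2 = -5/2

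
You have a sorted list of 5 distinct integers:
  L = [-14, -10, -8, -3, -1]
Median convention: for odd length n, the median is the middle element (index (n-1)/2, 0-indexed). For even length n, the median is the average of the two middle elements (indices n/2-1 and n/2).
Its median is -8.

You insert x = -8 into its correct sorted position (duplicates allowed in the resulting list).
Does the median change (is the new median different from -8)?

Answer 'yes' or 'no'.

Answer: no

Derivation:
Old median = -8
Insert x = -8
New median = -8
Changed? no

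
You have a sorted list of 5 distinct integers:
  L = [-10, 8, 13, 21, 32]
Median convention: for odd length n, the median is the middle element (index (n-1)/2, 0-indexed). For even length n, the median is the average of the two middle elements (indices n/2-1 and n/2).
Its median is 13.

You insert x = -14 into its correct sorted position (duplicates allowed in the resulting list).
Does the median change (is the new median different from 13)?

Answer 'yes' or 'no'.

Answer: yes

Derivation:
Old median = 13
Insert x = -14
New median = 21/2
Changed? yes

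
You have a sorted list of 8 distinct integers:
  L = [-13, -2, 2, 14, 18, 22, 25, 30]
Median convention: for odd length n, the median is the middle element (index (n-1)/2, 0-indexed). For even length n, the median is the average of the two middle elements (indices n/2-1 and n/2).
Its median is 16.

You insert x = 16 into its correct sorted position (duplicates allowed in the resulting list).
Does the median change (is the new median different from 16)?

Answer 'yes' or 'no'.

Answer: no

Derivation:
Old median = 16
Insert x = 16
New median = 16
Changed? no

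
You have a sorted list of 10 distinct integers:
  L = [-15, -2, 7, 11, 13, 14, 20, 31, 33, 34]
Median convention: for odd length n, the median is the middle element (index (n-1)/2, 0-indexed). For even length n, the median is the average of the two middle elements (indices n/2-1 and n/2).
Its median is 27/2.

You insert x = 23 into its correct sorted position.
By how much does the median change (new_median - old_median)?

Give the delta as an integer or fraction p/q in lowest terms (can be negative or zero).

Answer: 1/2

Derivation:
Old median = 27/2
After inserting x = 23: new sorted = [-15, -2, 7, 11, 13, 14, 20, 23, 31, 33, 34]
New median = 14
Delta = 14 - 27/2 = 1/2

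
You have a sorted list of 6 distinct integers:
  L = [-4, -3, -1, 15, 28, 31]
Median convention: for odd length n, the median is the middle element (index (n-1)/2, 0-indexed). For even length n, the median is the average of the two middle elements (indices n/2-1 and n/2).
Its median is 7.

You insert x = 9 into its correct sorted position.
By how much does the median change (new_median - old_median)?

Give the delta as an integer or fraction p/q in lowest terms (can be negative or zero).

Old median = 7
After inserting x = 9: new sorted = [-4, -3, -1, 9, 15, 28, 31]
New median = 9
Delta = 9 - 7 = 2

Answer: 2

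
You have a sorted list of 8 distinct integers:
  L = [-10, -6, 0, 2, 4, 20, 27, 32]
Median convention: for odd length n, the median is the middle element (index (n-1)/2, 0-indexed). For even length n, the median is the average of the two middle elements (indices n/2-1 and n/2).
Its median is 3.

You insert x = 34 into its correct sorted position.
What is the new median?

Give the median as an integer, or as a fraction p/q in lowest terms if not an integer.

Answer: 4

Derivation:
Old list (sorted, length 8): [-10, -6, 0, 2, 4, 20, 27, 32]
Old median = 3
Insert x = 34
Old length even (8). Middle pair: indices 3,4 = 2,4.
New length odd (9). New median = single middle element.
x = 34: 8 elements are < x, 0 elements are > x.
New sorted list: [-10, -6, 0, 2, 4, 20, 27, 32, 34]
New median = 4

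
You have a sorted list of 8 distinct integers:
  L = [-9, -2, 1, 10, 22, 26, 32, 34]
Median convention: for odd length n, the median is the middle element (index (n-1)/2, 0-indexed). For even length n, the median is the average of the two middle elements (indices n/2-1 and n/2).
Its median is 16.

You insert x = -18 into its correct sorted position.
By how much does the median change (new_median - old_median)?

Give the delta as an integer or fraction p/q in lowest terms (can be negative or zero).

Old median = 16
After inserting x = -18: new sorted = [-18, -9, -2, 1, 10, 22, 26, 32, 34]
New median = 10
Delta = 10 - 16 = -6

Answer: -6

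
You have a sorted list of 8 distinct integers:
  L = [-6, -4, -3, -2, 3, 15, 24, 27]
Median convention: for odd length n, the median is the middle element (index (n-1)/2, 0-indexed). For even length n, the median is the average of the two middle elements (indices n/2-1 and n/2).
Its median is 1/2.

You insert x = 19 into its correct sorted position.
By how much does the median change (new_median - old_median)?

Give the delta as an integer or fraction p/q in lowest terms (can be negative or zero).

Answer: 5/2

Derivation:
Old median = 1/2
After inserting x = 19: new sorted = [-6, -4, -3, -2, 3, 15, 19, 24, 27]
New median = 3
Delta = 3 - 1/2 = 5/2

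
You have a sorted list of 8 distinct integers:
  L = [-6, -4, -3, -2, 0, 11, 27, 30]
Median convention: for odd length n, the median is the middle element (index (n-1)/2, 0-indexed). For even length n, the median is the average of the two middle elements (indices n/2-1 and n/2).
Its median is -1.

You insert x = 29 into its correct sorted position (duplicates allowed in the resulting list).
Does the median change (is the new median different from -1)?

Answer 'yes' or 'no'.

Old median = -1
Insert x = 29
New median = 0
Changed? yes

Answer: yes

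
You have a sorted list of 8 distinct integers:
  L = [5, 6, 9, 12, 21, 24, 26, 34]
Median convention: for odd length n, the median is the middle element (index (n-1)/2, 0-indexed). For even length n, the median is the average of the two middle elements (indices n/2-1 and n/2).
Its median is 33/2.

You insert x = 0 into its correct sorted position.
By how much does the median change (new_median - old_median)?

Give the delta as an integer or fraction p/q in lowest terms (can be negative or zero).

Answer: -9/2

Derivation:
Old median = 33/2
After inserting x = 0: new sorted = [0, 5, 6, 9, 12, 21, 24, 26, 34]
New median = 12
Delta = 12 - 33/2 = -9/2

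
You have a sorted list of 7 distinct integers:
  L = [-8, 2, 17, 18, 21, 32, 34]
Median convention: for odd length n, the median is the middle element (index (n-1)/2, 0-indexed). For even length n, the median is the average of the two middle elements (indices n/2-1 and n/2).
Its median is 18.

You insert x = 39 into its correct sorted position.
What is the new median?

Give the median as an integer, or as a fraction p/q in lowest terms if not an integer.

Answer: 39/2

Derivation:
Old list (sorted, length 7): [-8, 2, 17, 18, 21, 32, 34]
Old median = 18
Insert x = 39
Old length odd (7). Middle was index 3 = 18.
New length even (8). New median = avg of two middle elements.
x = 39: 7 elements are < x, 0 elements are > x.
New sorted list: [-8, 2, 17, 18, 21, 32, 34, 39]
New median = 39/2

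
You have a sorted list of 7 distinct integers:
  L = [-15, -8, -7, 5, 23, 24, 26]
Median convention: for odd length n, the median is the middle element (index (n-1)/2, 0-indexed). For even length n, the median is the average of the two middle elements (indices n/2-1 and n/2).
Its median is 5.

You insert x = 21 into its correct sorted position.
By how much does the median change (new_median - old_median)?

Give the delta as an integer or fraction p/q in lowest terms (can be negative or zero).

Old median = 5
After inserting x = 21: new sorted = [-15, -8, -7, 5, 21, 23, 24, 26]
New median = 13
Delta = 13 - 5 = 8

Answer: 8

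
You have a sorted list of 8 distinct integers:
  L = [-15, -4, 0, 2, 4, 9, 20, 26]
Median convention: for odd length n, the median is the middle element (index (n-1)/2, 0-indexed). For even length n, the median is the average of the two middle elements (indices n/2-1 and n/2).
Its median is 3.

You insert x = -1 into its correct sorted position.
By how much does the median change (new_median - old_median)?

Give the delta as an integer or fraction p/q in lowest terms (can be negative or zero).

Old median = 3
After inserting x = -1: new sorted = [-15, -4, -1, 0, 2, 4, 9, 20, 26]
New median = 2
Delta = 2 - 3 = -1

Answer: -1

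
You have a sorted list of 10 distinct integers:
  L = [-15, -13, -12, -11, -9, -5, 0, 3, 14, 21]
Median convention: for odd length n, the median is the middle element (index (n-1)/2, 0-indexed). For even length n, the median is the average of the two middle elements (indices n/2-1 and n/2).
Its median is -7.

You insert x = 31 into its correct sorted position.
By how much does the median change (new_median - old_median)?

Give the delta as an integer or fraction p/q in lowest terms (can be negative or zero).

Answer: 2

Derivation:
Old median = -7
After inserting x = 31: new sorted = [-15, -13, -12, -11, -9, -5, 0, 3, 14, 21, 31]
New median = -5
Delta = -5 - -7 = 2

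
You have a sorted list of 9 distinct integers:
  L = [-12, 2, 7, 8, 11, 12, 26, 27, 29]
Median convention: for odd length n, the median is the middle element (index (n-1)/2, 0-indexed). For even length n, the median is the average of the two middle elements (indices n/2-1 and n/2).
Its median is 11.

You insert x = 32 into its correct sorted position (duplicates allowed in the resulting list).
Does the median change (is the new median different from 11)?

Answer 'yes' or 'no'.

Old median = 11
Insert x = 32
New median = 23/2
Changed? yes

Answer: yes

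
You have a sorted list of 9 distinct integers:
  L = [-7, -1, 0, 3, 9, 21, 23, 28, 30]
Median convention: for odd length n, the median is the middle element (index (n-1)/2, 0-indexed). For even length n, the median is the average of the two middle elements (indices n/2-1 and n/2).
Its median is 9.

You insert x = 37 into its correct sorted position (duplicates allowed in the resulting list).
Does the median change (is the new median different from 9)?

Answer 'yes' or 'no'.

Answer: yes

Derivation:
Old median = 9
Insert x = 37
New median = 15
Changed? yes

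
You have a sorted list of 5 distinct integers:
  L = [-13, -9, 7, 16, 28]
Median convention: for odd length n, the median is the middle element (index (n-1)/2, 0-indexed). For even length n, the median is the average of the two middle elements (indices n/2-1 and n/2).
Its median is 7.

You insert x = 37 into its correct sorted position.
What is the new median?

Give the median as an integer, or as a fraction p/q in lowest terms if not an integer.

Answer: 23/2

Derivation:
Old list (sorted, length 5): [-13, -9, 7, 16, 28]
Old median = 7
Insert x = 37
Old length odd (5). Middle was index 2 = 7.
New length even (6). New median = avg of two middle elements.
x = 37: 5 elements are < x, 0 elements are > x.
New sorted list: [-13, -9, 7, 16, 28, 37]
New median = 23/2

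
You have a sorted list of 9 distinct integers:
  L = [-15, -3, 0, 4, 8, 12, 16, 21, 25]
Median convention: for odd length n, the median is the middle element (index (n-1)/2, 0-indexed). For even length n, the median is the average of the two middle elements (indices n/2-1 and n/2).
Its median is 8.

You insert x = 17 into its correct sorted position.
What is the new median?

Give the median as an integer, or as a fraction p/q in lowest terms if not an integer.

Answer: 10

Derivation:
Old list (sorted, length 9): [-15, -3, 0, 4, 8, 12, 16, 21, 25]
Old median = 8
Insert x = 17
Old length odd (9). Middle was index 4 = 8.
New length even (10). New median = avg of two middle elements.
x = 17: 7 elements are < x, 2 elements are > x.
New sorted list: [-15, -3, 0, 4, 8, 12, 16, 17, 21, 25]
New median = 10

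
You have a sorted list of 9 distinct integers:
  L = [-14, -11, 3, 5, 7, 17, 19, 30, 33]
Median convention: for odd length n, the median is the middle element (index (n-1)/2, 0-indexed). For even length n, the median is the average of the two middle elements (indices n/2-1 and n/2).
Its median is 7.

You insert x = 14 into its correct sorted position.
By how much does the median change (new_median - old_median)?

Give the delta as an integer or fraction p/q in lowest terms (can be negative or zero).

Answer: 7/2

Derivation:
Old median = 7
After inserting x = 14: new sorted = [-14, -11, 3, 5, 7, 14, 17, 19, 30, 33]
New median = 21/2
Delta = 21/2 - 7 = 7/2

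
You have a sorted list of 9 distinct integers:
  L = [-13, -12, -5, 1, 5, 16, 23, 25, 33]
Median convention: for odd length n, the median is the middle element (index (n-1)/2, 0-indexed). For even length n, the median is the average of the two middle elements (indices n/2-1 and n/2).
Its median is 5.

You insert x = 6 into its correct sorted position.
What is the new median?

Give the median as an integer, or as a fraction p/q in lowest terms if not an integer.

Old list (sorted, length 9): [-13, -12, -5, 1, 5, 16, 23, 25, 33]
Old median = 5
Insert x = 6
Old length odd (9). Middle was index 4 = 5.
New length even (10). New median = avg of two middle elements.
x = 6: 5 elements are < x, 4 elements are > x.
New sorted list: [-13, -12, -5, 1, 5, 6, 16, 23, 25, 33]
New median = 11/2

Answer: 11/2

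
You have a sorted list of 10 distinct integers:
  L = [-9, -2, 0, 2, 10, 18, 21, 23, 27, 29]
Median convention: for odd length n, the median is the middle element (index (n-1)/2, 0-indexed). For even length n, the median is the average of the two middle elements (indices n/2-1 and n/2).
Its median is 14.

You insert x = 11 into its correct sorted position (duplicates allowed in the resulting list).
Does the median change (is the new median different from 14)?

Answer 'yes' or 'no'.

Old median = 14
Insert x = 11
New median = 11
Changed? yes

Answer: yes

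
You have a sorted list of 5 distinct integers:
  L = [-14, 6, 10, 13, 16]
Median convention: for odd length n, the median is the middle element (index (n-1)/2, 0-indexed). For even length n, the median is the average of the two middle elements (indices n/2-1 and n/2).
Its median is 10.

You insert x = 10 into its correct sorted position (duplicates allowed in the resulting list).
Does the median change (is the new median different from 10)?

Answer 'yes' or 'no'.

Old median = 10
Insert x = 10
New median = 10
Changed? no

Answer: no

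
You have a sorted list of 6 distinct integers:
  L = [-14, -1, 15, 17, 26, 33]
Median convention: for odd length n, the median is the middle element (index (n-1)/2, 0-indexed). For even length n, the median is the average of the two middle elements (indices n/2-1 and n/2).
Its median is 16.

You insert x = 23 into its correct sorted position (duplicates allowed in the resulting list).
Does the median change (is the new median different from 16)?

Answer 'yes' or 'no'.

Answer: yes

Derivation:
Old median = 16
Insert x = 23
New median = 17
Changed? yes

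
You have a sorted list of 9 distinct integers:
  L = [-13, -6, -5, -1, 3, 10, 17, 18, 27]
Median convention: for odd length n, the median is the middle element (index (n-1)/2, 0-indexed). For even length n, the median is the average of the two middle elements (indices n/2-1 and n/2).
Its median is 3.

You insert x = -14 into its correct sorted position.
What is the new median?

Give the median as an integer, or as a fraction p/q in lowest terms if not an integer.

Old list (sorted, length 9): [-13, -6, -5, -1, 3, 10, 17, 18, 27]
Old median = 3
Insert x = -14
Old length odd (9). Middle was index 4 = 3.
New length even (10). New median = avg of two middle elements.
x = -14: 0 elements are < x, 9 elements are > x.
New sorted list: [-14, -13, -6, -5, -1, 3, 10, 17, 18, 27]
New median = 1

Answer: 1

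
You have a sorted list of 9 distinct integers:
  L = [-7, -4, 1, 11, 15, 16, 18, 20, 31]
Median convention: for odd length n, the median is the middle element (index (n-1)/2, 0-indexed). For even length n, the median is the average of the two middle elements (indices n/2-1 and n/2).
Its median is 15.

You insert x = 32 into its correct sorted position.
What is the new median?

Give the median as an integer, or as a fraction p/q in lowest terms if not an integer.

Old list (sorted, length 9): [-7, -4, 1, 11, 15, 16, 18, 20, 31]
Old median = 15
Insert x = 32
Old length odd (9). Middle was index 4 = 15.
New length even (10). New median = avg of two middle elements.
x = 32: 9 elements are < x, 0 elements are > x.
New sorted list: [-7, -4, 1, 11, 15, 16, 18, 20, 31, 32]
New median = 31/2

Answer: 31/2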